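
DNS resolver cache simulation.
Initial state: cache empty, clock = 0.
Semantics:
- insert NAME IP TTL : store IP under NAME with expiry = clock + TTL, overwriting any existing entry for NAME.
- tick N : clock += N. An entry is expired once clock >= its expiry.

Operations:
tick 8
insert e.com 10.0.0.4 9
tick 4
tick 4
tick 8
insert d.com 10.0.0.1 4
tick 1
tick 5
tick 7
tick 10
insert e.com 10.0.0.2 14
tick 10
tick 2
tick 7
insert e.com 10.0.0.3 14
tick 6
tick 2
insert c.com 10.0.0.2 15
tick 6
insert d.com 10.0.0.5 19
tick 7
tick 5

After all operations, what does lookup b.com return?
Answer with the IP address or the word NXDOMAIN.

Answer: NXDOMAIN

Derivation:
Op 1: tick 8 -> clock=8.
Op 2: insert e.com -> 10.0.0.4 (expiry=8+9=17). clock=8
Op 3: tick 4 -> clock=12.
Op 4: tick 4 -> clock=16.
Op 5: tick 8 -> clock=24. purged={e.com}
Op 6: insert d.com -> 10.0.0.1 (expiry=24+4=28). clock=24
Op 7: tick 1 -> clock=25.
Op 8: tick 5 -> clock=30. purged={d.com}
Op 9: tick 7 -> clock=37.
Op 10: tick 10 -> clock=47.
Op 11: insert e.com -> 10.0.0.2 (expiry=47+14=61). clock=47
Op 12: tick 10 -> clock=57.
Op 13: tick 2 -> clock=59.
Op 14: tick 7 -> clock=66. purged={e.com}
Op 15: insert e.com -> 10.0.0.3 (expiry=66+14=80). clock=66
Op 16: tick 6 -> clock=72.
Op 17: tick 2 -> clock=74.
Op 18: insert c.com -> 10.0.0.2 (expiry=74+15=89). clock=74
Op 19: tick 6 -> clock=80. purged={e.com}
Op 20: insert d.com -> 10.0.0.5 (expiry=80+19=99). clock=80
Op 21: tick 7 -> clock=87.
Op 22: tick 5 -> clock=92. purged={c.com}
lookup b.com: not in cache (expired or never inserted)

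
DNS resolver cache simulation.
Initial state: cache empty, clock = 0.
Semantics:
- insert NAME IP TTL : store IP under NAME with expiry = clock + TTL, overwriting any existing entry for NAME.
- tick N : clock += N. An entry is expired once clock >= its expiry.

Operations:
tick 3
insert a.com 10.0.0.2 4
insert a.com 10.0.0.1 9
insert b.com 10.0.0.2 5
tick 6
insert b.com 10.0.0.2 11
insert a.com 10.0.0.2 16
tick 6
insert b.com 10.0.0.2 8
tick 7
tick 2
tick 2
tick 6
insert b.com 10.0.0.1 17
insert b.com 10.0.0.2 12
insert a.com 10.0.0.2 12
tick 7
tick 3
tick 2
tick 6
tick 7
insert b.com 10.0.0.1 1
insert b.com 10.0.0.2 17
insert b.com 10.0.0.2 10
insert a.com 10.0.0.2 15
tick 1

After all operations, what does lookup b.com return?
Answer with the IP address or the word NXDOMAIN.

Op 1: tick 3 -> clock=3.
Op 2: insert a.com -> 10.0.0.2 (expiry=3+4=7). clock=3
Op 3: insert a.com -> 10.0.0.1 (expiry=3+9=12). clock=3
Op 4: insert b.com -> 10.0.0.2 (expiry=3+5=8). clock=3
Op 5: tick 6 -> clock=9. purged={b.com}
Op 6: insert b.com -> 10.0.0.2 (expiry=9+11=20). clock=9
Op 7: insert a.com -> 10.0.0.2 (expiry=9+16=25). clock=9
Op 8: tick 6 -> clock=15.
Op 9: insert b.com -> 10.0.0.2 (expiry=15+8=23). clock=15
Op 10: tick 7 -> clock=22.
Op 11: tick 2 -> clock=24. purged={b.com}
Op 12: tick 2 -> clock=26. purged={a.com}
Op 13: tick 6 -> clock=32.
Op 14: insert b.com -> 10.0.0.1 (expiry=32+17=49). clock=32
Op 15: insert b.com -> 10.0.0.2 (expiry=32+12=44). clock=32
Op 16: insert a.com -> 10.0.0.2 (expiry=32+12=44). clock=32
Op 17: tick 7 -> clock=39.
Op 18: tick 3 -> clock=42.
Op 19: tick 2 -> clock=44. purged={a.com,b.com}
Op 20: tick 6 -> clock=50.
Op 21: tick 7 -> clock=57.
Op 22: insert b.com -> 10.0.0.1 (expiry=57+1=58). clock=57
Op 23: insert b.com -> 10.0.0.2 (expiry=57+17=74). clock=57
Op 24: insert b.com -> 10.0.0.2 (expiry=57+10=67). clock=57
Op 25: insert a.com -> 10.0.0.2 (expiry=57+15=72). clock=57
Op 26: tick 1 -> clock=58.
lookup b.com: present, ip=10.0.0.2 expiry=67 > clock=58

Answer: 10.0.0.2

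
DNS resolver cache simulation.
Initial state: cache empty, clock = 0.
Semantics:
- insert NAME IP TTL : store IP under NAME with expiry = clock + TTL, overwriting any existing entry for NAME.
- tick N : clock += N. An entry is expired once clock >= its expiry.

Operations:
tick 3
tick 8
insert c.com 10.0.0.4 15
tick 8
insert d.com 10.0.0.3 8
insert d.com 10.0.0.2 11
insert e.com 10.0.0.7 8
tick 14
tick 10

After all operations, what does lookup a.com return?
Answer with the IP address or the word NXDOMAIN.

Answer: NXDOMAIN

Derivation:
Op 1: tick 3 -> clock=3.
Op 2: tick 8 -> clock=11.
Op 3: insert c.com -> 10.0.0.4 (expiry=11+15=26). clock=11
Op 4: tick 8 -> clock=19.
Op 5: insert d.com -> 10.0.0.3 (expiry=19+8=27). clock=19
Op 6: insert d.com -> 10.0.0.2 (expiry=19+11=30). clock=19
Op 7: insert e.com -> 10.0.0.7 (expiry=19+8=27). clock=19
Op 8: tick 14 -> clock=33. purged={c.com,d.com,e.com}
Op 9: tick 10 -> clock=43.
lookup a.com: not in cache (expired or never inserted)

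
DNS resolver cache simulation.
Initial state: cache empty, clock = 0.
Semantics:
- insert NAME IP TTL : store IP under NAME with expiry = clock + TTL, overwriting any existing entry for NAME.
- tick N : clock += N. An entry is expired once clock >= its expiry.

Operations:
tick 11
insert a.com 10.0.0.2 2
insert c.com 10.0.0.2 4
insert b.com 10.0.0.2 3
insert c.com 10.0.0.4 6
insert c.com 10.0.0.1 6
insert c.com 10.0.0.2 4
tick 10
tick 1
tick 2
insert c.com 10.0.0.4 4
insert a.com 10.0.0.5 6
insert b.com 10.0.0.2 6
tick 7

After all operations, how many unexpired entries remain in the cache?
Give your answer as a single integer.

Op 1: tick 11 -> clock=11.
Op 2: insert a.com -> 10.0.0.2 (expiry=11+2=13). clock=11
Op 3: insert c.com -> 10.0.0.2 (expiry=11+4=15). clock=11
Op 4: insert b.com -> 10.0.0.2 (expiry=11+3=14). clock=11
Op 5: insert c.com -> 10.0.0.4 (expiry=11+6=17). clock=11
Op 6: insert c.com -> 10.0.0.1 (expiry=11+6=17). clock=11
Op 7: insert c.com -> 10.0.0.2 (expiry=11+4=15). clock=11
Op 8: tick 10 -> clock=21. purged={a.com,b.com,c.com}
Op 9: tick 1 -> clock=22.
Op 10: tick 2 -> clock=24.
Op 11: insert c.com -> 10.0.0.4 (expiry=24+4=28). clock=24
Op 12: insert a.com -> 10.0.0.5 (expiry=24+6=30). clock=24
Op 13: insert b.com -> 10.0.0.2 (expiry=24+6=30). clock=24
Op 14: tick 7 -> clock=31. purged={a.com,b.com,c.com}
Final cache (unexpired): {} -> size=0

Answer: 0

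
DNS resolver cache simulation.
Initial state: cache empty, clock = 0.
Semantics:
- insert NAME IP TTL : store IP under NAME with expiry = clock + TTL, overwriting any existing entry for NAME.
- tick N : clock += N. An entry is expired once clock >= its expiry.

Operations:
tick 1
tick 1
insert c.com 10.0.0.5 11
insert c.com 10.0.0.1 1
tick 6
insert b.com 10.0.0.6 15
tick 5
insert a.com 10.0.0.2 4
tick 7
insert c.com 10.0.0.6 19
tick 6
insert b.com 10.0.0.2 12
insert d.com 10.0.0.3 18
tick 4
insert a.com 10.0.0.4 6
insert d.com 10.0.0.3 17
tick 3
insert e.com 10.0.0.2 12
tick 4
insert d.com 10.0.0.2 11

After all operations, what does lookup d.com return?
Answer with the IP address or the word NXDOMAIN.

Op 1: tick 1 -> clock=1.
Op 2: tick 1 -> clock=2.
Op 3: insert c.com -> 10.0.0.5 (expiry=2+11=13). clock=2
Op 4: insert c.com -> 10.0.0.1 (expiry=2+1=3). clock=2
Op 5: tick 6 -> clock=8. purged={c.com}
Op 6: insert b.com -> 10.0.0.6 (expiry=8+15=23). clock=8
Op 7: tick 5 -> clock=13.
Op 8: insert a.com -> 10.0.0.2 (expiry=13+4=17). clock=13
Op 9: tick 7 -> clock=20. purged={a.com}
Op 10: insert c.com -> 10.0.0.6 (expiry=20+19=39). clock=20
Op 11: tick 6 -> clock=26. purged={b.com}
Op 12: insert b.com -> 10.0.0.2 (expiry=26+12=38). clock=26
Op 13: insert d.com -> 10.0.0.3 (expiry=26+18=44). clock=26
Op 14: tick 4 -> clock=30.
Op 15: insert a.com -> 10.0.0.4 (expiry=30+6=36). clock=30
Op 16: insert d.com -> 10.0.0.3 (expiry=30+17=47). clock=30
Op 17: tick 3 -> clock=33.
Op 18: insert e.com -> 10.0.0.2 (expiry=33+12=45). clock=33
Op 19: tick 4 -> clock=37. purged={a.com}
Op 20: insert d.com -> 10.0.0.2 (expiry=37+11=48). clock=37
lookup d.com: present, ip=10.0.0.2 expiry=48 > clock=37

Answer: 10.0.0.2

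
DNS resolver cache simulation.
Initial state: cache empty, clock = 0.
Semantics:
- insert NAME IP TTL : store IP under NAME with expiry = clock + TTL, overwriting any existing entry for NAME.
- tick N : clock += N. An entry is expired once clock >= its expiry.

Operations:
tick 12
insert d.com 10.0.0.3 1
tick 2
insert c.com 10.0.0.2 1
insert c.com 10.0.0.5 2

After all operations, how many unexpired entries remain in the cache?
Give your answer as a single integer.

Op 1: tick 12 -> clock=12.
Op 2: insert d.com -> 10.0.0.3 (expiry=12+1=13). clock=12
Op 3: tick 2 -> clock=14. purged={d.com}
Op 4: insert c.com -> 10.0.0.2 (expiry=14+1=15). clock=14
Op 5: insert c.com -> 10.0.0.5 (expiry=14+2=16). clock=14
Final cache (unexpired): {c.com} -> size=1

Answer: 1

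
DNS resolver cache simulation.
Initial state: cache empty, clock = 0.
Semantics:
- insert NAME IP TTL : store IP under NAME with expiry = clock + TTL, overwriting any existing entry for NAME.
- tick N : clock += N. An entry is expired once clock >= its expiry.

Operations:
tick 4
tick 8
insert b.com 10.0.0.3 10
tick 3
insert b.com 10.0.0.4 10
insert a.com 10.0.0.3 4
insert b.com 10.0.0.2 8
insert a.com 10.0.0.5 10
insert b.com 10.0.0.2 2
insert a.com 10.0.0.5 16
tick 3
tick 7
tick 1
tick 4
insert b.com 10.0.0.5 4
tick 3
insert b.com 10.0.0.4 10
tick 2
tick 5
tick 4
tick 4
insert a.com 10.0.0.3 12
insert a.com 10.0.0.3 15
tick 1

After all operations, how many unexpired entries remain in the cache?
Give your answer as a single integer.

Op 1: tick 4 -> clock=4.
Op 2: tick 8 -> clock=12.
Op 3: insert b.com -> 10.0.0.3 (expiry=12+10=22). clock=12
Op 4: tick 3 -> clock=15.
Op 5: insert b.com -> 10.0.0.4 (expiry=15+10=25). clock=15
Op 6: insert a.com -> 10.0.0.3 (expiry=15+4=19). clock=15
Op 7: insert b.com -> 10.0.0.2 (expiry=15+8=23). clock=15
Op 8: insert a.com -> 10.0.0.5 (expiry=15+10=25). clock=15
Op 9: insert b.com -> 10.0.0.2 (expiry=15+2=17). clock=15
Op 10: insert a.com -> 10.0.0.5 (expiry=15+16=31). clock=15
Op 11: tick 3 -> clock=18. purged={b.com}
Op 12: tick 7 -> clock=25.
Op 13: tick 1 -> clock=26.
Op 14: tick 4 -> clock=30.
Op 15: insert b.com -> 10.0.0.5 (expiry=30+4=34). clock=30
Op 16: tick 3 -> clock=33. purged={a.com}
Op 17: insert b.com -> 10.0.0.4 (expiry=33+10=43). clock=33
Op 18: tick 2 -> clock=35.
Op 19: tick 5 -> clock=40.
Op 20: tick 4 -> clock=44. purged={b.com}
Op 21: tick 4 -> clock=48.
Op 22: insert a.com -> 10.0.0.3 (expiry=48+12=60). clock=48
Op 23: insert a.com -> 10.0.0.3 (expiry=48+15=63). clock=48
Op 24: tick 1 -> clock=49.
Final cache (unexpired): {a.com} -> size=1

Answer: 1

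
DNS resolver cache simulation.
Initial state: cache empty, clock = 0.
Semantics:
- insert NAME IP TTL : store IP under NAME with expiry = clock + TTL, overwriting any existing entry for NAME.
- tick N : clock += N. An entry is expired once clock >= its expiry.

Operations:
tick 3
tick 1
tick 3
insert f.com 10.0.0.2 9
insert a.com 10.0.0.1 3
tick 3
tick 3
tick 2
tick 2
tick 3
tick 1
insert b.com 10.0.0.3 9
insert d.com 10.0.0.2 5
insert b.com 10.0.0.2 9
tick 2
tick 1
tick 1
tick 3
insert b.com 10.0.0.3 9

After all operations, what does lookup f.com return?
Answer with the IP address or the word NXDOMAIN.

Op 1: tick 3 -> clock=3.
Op 2: tick 1 -> clock=4.
Op 3: tick 3 -> clock=7.
Op 4: insert f.com -> 10.0.0.2 (expiry=7+9=16). clock=7
Op 5: insert a.com -> 10.0.0.1 (expiry=7+3=10). clock=7
Op 6: tick 3 -> clock=10. purged={a.com}
Op 7: tick 3 -> clock=13.
Op 8: tick 2 -> clock=15.
Op 9: tick 2 -> clock=17. purged={f.com}
Op 10: tick 3 -> clock=20.
Op 11: tick 1 -> clock=21.
Op 12: insert b.com -> 10.0.0.3 (expiry=21+9=30). clock=21
Op 13: insert d.com -> 10.0.0.2 (expiry=21+5=26). clock=21
Op 14: insert b.com -> 10.0.0.2 (expiry=21+9=30). clock=21
Op 15: tick 2 -> clock=23.
Op 16: tick 1 -> clock=24.
Op 17: tick 1 -> clock=25.
Op 18: tick 3 -> clock=28. purged={d.com}
Op 19: insert b.com -> 10.0.0.3 (expiry=28+9=37). clock=28
lookup f.com: not in cache (expired or never inserted)

Answer: NXDOMAIN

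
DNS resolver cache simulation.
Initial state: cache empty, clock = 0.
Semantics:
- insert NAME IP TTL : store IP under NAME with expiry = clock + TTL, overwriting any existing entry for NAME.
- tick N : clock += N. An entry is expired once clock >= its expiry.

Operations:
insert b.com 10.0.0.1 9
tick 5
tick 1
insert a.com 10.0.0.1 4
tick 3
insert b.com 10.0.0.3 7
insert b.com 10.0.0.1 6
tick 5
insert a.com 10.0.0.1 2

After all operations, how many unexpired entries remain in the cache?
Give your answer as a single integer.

Answer: 2

Derivation:
Op 1: insert b.com -> 10.0.0.1 (expiry=0+9=9). clock=0
Op 2: tick 5 -> clock=5.
Op 3: tick 1 -> clock=6.
Op 4: insert a.com -> 10.0.0.1 (expiry=6+4=10). clock=6
Op 5: tick 3 -> clock=9. purged={b.com}
Op 6: insert b.com -> 10.0.0.3 (expiry=9+7=16). clock=9
Op 7: insert b.com -> 10.0.0.1 (expiry=9+6=15). clock=9
Op 8: tick 5 -> clock=14. purged={a.com}
Op 9: insert a.com -> 10.0.0.1 (expiry=14+2=16). clock=14
Final cache (unexpired): {a.com,b.com} -> size=2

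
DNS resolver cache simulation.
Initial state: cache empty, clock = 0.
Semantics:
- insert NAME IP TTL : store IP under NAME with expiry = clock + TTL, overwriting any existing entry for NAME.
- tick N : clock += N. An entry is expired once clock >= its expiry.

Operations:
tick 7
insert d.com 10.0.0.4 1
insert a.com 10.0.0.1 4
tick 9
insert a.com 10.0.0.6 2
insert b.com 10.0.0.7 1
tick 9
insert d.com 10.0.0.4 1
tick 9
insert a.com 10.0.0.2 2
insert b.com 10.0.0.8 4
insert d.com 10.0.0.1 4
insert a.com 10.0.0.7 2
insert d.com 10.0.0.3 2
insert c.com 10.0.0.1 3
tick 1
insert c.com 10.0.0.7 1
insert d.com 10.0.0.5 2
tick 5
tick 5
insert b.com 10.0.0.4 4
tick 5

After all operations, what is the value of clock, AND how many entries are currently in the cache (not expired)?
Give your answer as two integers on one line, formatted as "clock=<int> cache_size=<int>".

Answer: clock=50 cache_size=0

Derivation:
Op 1: tick 7 -> clock=7.
Op 2: insert d.com -> 10.0.0.4 (expiry=7+1=8). clock=7
Op 3: insert a.com -> 10.0.0.1 (expiry=7+4=11). clock=7
Op 4: tick 9 -> clock=16. purged={a.com,d.com}
Op 5: insert a.com -> 10.0.0.6 (expiry=16+2=18). clock=16
Op 6: insert b.com -> 10.0.0.7 (expiry=16+1=17). clock=16
Op 7: tick 9 -> clock=25. purged={a.com,b.com}
Op 8: insert d.com -> 10.0.0.4 (expiry=25+1=26). clock=25
Op 9: tick 9 -> clock=34. purged={d.com}
Op 10: insert a.com -> 10.0.0.2 (expiry=34+2=36). clock=34
Op 11: insert b.com -> 10.0.0.8 (expiry=34+4=38). clock=34
Op 12: insert d.com -> 10.0.0.1 (expiry=34+4=38). clock=34
Op 13: insert a.com -> 10.0.0.7 (expiry=34+2=36). clock=34
Op 14: insert d.com -> 10.0.0.3 (expiry=34+2=36). clock=34
Op 15: insert c.com -> 10.0.0.1 (expiry=34+3=37). clock=34
Op 16: tick 1 -> clock=35.
Op 17: insert c.com -> 10.0.0.7 (expiry=35+1=36). clock=35
Op 18: insert d.com -> 10.0.0.5 (expiry=35+2=37). clock=35
Op 19: tick 5 -> clock=40. purged={a.com,b.com,c.com,d.com}
Op 20: tick 5 -> clock=45.
Op 21: insert b.com -> 10.0.0.4 (expiry=45+4=49). clock=45
Op 22: tick 5 -> clock=50. purged={b.com}
Final clock = 50
Final cache (unexpired): {} -> size=0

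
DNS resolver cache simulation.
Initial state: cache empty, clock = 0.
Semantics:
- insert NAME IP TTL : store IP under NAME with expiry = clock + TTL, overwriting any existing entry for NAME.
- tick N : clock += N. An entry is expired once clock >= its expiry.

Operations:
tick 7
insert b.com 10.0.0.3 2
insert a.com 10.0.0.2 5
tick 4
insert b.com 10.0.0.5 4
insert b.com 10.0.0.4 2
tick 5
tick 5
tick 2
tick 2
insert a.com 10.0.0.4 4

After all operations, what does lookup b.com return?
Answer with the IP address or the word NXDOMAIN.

Answer: NXDOMAIN

Derivation:
Op 1: tick 7 -> clock=7.
Op 2: insert b.com -> 10.0.0.3 (expiry=7+2=9). clock=7
Op 3: insert a.com -> 10.0.0.2 (expiry=7+5=12). clock=7
Op 4: tick 4 -> clock=11. purged={b.com}
Op 5: insert b.com -> 10.0.0.5 (expiry=11+4=15). clock=11
Op 6: insert b.com -> 10.0.0.4 (expiry=11+2=13). clock=11
Op 7: tick 5 -> clock=16. purged={a.com,b.com}
Op 8: tick 5 -> clock=21.
Op 9: tick 2 -> clock=23.
Op 10: tick 2 -> clock=25.
Op 11: insert a.com -> 10.0.0.4 (expiry=25+4=29). clock=25
lookup b.com: not in cache (expired or never inserted)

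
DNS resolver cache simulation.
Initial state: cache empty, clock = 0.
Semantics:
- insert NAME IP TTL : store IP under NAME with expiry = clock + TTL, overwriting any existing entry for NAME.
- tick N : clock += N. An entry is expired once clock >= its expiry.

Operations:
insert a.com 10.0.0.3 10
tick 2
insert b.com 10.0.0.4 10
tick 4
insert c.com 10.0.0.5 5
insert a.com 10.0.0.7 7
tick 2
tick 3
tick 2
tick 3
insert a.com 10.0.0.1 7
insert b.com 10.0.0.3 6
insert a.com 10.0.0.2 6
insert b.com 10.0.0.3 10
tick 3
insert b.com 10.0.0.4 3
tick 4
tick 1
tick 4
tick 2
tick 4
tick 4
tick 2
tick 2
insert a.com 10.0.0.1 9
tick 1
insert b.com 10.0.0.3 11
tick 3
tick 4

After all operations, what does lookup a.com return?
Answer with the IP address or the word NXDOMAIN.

Op 1: insert a.com -> 10.0.0.3 (expiry=0+10=10). clock=0
Op 2: tick 2 -> clock=2.
Op 3: insert b.com -> 10.0.0.4 (expiry=2+10=12). clock=2
Op 4: tick 4 -> clock=6.
Op 5: insert c.com -> 10.0.0.5 (expiry=6+5=11). clock=6
Op 6: insert a.com -> 10.0.0.7 (expiry=6+7=13). clock=6
Op 7: tick 2 -> clock=8.
Op 8: tick 3 -> clock=11. purged={c.com}
Op 9: tick 2 -> clock=13. purged={a.com,b.com}
Op 10: tick 3 -> clock=16.
Op 11: insert a.com -> 10.0.0.1 (expiry=16+7=23). clock=16
Op 12: insert b.com -> 10.0.0.3 (expiry=16+6=22). clock=16
Op 13: insert a.com -> 10.0.0.2 (expiry=16+6=22). clock=16
Op 14: insert b.com -> 10.0.0.3 (expiry=16+10=26). clock=16
Op 15: tick 3 -> clock=19.
Op 16: insert b.com -> 10.0.0.4 (expiry=19+3=22). clock=19
Op 17: tick 4 -> clock=23. purged={a.com,b.com}
Op 18: tick 1 -> clock=24.
Op 19: tick 4 -> clock=28.
Op 20: tick 2 -> clock=30.
Op 21: tick 4 -> clock=34.
Op 22: tick 4 -> clock=38.
Op 23: tick 2 -> clock=40.
Op 24: tick 2 -> clock=42.
Op 25: insert a.com -> 10.0.0.1 (expiry=42+9=51). clock=42
Op 26: tick 1 -> clock=43.
Op 27: insert b.com -> 10.0.0.3 (expiry=43+11=54). clock=43
Op 28: tick 3 -> clock=46.
Op 29: tick 4 -> clock=50.
lookup a.com: present, ip=10.0.0.1 expiry=51 > clock=50

Answer: 10.0.0.1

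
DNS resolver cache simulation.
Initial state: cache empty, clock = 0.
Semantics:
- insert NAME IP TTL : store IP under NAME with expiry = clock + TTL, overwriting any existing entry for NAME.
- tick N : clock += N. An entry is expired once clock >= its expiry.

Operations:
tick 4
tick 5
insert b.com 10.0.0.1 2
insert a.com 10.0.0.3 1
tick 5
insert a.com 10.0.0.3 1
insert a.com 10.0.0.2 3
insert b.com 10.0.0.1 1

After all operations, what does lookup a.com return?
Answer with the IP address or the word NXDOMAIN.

Answer: 10.0.0.2

Derivation:
Op 1: tick 4 -> clock=4.
Op 2: tick 5 -> clock=9.
Op 3: insert b.com -> 10.0.0.1 (expiry=9+2=11). clock=9
Op 4: insert a.com -> 10.0.0.3 (expiry=9+1=10). clock=9
Op 5: tick 5 -> clock=14. purged={a.com,b.com}
Op 6: insert a.com -> 10.0.0.3 (expiry=14+1=15). clock=14
Op 7: insert a.com -> 10.0.0.2 (expiry=14+3=17). clock=14
Op 8: insert b.com -> 10.0.0.1 (expiry=14+1=15). clock=14
lookup a.com: present, ip=10.0.0.2 expiry=17 > clock=14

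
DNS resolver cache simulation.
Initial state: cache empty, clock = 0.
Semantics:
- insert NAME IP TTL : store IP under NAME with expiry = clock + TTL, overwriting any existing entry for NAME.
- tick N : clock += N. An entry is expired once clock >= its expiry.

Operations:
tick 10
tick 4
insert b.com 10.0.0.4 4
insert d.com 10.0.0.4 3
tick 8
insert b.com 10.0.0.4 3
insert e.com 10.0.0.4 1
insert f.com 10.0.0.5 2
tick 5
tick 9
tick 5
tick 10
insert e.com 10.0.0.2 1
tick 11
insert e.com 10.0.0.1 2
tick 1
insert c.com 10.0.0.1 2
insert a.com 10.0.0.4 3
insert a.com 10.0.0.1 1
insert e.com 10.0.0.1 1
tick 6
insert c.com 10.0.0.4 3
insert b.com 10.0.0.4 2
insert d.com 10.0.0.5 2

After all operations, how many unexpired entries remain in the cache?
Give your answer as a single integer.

Op 1: tick 10 -> clock=10.
Op 2: tick 4 -> clock=14.
Op 3: insert b.com -> 10.0.0.4 (expiry=14+4=18). clock=14
Op 4: insert d.com -> 10.0.0.4 (expiry=14+3=17). clock=14
Op 5: tick 8 -> clock=22. purged={b.com,d.com}
Op 6: insert b.com -> 10.0.0.4 (expiry=22+3=25). clock=22
Op 7: insert e.com -> 10.0.0.4 (expiry=22+1=23). clock=22
Op 8: insert f.com -> 10.0.0.5 (expiry=22+2=24). clock=22
Op 9: tick 5 -> clock=27. purged={b.com,e.com,f.com}
Op 10: tick 9 -> clock=36.
Op 11: tick 5 -> clock=41.
Op 12: tick 10 -> clock=51.
Op 13: insert e.com -> 10.0.0.2 (expiry=51+1=52). clock=51
Op 14: tick 11 -> clock=62. purged={e.com}
Op 15: insert e.com -> 10.0.0.1 (expiry=62+2=64). clock=62
Op 16: tick 1 -> clock=63.
Op 17: insert c.com -> 10.0.0.1 (expiry=63+2=65). clock=63
Op 18: insert a.com -> 10.0.0.4 (expiry=63+3=66). clock=63
Op 19: insert a.com -> 10.0.0.1 (expiry=63+1=64). clock=63
Op 20: insert e.com -> 10.0.0.1 (expiry=63+1=64). clock=63
Op 21: tick 6 -> clock=69. purged={a.com,c.com,e.com}
Op 22: insert c.com -> 10.0.0.4 (expiry=69+3=72). clock=69
Op 23: insert b.com -> 10.0.0.4 (expiry=69+2=71). clock=69
Op 24: insert d.com -> 10.0.0.5 (expiry=69+2=71). clock=69
Final cache (unexpired): {b.com,c.com,d.com} -> size=3

Answer: 3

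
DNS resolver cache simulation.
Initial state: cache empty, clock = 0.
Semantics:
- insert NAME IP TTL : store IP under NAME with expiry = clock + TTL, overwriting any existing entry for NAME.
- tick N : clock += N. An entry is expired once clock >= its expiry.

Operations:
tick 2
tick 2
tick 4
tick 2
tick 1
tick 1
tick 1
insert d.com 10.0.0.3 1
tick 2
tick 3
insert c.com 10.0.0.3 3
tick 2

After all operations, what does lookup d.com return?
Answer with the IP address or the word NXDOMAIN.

Op 1: tick 2 -> clock=2.
Op 2: tick 2 -> clock=4.
Op 3: tick 4 -> clock=8.
Op 4: tick 2 -> clock=10.
Op 5: tick 1 -> clock=11.
Op 6: tick 1 -> clock=12.
Op 7: tick 1 -> clock=13.
Op 8: insert d.com -> 10.0.0.3 (expiry=13+1=14). clock=13
Op 9: tick 2 -> clock=15. purged={d.com}
Op 10: tick 3 -> clock=18.
Op 11: insert c.com -> 10.0.0.3 (expiry=18+3=21). clock=18
Op 12: tick 2 -> clock=20.
lookup d.com: not in cache (expired or never inserted)

Answer: NXDOMAIN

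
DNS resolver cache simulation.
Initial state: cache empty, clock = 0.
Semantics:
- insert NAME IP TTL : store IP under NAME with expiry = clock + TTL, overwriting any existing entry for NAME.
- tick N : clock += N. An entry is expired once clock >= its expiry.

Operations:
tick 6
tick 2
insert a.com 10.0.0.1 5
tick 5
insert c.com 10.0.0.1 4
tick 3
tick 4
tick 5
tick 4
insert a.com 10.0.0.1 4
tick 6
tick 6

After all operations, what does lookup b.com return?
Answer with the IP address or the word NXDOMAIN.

Answer: NXDOMAIN

Derivation:
Op 1: tick 6 -> clock=6.
Op 2: tick 2 -> clock=8.
Op 3: insert a.com -> 10.0.0.1 (expiry=8+5=13). clock=8
Op 4: tick 5 -> clock=13. purged={a.com}
Op 5: insert c.com -> 10.0.0.1 (expiry=13+4=17). clock=13
Op 6: tick 3 -> clock=16.
Op 7: tick 4 -> clock=20. purged={c.com}
Op 8: tick 5 -> clock=25.
Op 9: tick 4 -> clock=29.
Op 10: insert a.com -> 10.0.0.1 (expiry=29+4=33). clock=29
Op 11: tick 6 -> clock=35. purged={a.com}
Op 12: tick 6 -> clock=41.
lookup b.com: not in cache (expired or never inserted)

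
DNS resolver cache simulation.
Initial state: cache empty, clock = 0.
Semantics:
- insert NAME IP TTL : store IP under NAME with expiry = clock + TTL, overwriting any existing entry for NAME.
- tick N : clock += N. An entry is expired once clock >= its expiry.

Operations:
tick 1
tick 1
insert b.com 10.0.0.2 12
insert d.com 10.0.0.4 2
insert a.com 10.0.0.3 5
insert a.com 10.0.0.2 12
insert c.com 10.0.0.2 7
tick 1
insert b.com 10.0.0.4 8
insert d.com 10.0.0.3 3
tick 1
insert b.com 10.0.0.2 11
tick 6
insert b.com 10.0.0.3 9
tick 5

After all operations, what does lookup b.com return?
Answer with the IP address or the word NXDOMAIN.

Op 1: tick 1 -> clock=1.
Op 2: tick 1 -> clock=2.
Op 3: insert b.com -> 10.0.0.2 (expiry=2+12=14). clock=2
Op 4: insert d.com -> 10.0.0.4 (expiry=2+2=4). clock=2
Op 5: insert a.com -> 10.0.0.3 (expiry=2+5=7). clock=2
Op 6: insert a.com -> 10.0.0.2 (expiry=2+12=14). clock=2
Op 7: insert c.com -> 10.0.0.2 (expiry=2+7=9). clock=2
Op 8: tick 1 -> clock=3.
Op 9: insert b.com -> 10.0.0.4 (expiry=3+8=11). clock=3
Op 10: insert d.com -> 10.0.0.3 (expiry=3+3=6). clock=3
Op 11: tick 1 -> clock=4.
Op 12: insert b.com -> 10.0.0.2 (expiry=4+11=15). clock=4
Op 13: tick 6 -> clock=10. purged={c.com,d.com}
Op 14: insert b.com -> 10.0.0.3 (expiry=10+9=19). clock=10
Op 15: tick 5 -> clock=15. purged={a.com}
lookup b.com: present, ip=10.0.0.3 expiry=19 > clock=15

Answer: 10.0.0.3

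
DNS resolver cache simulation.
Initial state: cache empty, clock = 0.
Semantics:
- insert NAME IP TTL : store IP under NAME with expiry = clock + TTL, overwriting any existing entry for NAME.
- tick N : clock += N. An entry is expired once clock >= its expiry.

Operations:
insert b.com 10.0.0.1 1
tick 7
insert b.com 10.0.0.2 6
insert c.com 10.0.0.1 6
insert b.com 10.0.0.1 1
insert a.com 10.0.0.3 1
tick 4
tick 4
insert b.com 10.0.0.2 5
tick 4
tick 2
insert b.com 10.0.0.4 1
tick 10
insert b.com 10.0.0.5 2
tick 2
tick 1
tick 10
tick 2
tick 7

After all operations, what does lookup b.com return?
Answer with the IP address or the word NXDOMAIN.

Op 1: insert b.com -> 10.0.0.1 (expiry=0+1=1). clock=0
Op 2: tick 7 -> clock=7. purged={b.com}
Op 3: insert b.com -> 10.0.0.2 (expiry=7+6=13). clock=7
Op 4: insert c.com -> 10.0.0.1 (expiry=7+6=13). clock=7
Op 5: insert b.com -> 10.0.0.1 (expiry=7+1=8). clock=7
Op 6: insert a.com -> 10.0.0.3 (expiry=7+1=8). clock=7
Op 7: tick 4 -> clock=11. purged={a.com,b.com}
Op 8: tick 4 -> clock=15. purged={c.com}
Op 9: insert b.com -> 10.0.0.2 (expiry=15+5=20). clock=15
Op 10: tick 4 -> clock=19.
Op 11: tick 2 -> clock=21. purged={b.com}
Op 12: insert b.com -> 10.0.0.4 (expiry=21+1=22). clock=21
Op 13: tick 10 -> clock=31. purged={b.com}
Op 14: insert b.com -> 10.0.0.5 (expiry=31+2=33). clock=31
Op 15: tick 2 -> clock=33. purged={b.com}
Op 16: tick 1 -> clock=34.
Op 17: tick 10 -> clock=44.
Op 18: tick 2 -> clock=46.
Op 19: tick 7 -> clock=53.
lookup b.com: not in cache (expired or never inserted)

Answer: NXDOMAIN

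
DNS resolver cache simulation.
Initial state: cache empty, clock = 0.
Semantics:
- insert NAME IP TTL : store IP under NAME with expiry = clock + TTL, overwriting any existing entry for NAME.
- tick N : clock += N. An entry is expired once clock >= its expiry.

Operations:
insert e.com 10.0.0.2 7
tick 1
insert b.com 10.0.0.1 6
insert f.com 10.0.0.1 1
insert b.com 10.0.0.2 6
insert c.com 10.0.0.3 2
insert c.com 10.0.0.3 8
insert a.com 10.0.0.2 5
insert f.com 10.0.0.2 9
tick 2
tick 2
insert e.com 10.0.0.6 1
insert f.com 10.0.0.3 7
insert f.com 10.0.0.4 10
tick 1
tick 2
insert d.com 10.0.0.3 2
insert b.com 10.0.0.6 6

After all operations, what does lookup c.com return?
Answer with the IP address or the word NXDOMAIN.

Answer: 10.0.0.3

Derivation:
Op 1: insert e.com -> 10.0.0.2 (expiry=0+7=7). clock=0
Op 2: tick 1 -> clock=1.
Op 3: insert b.com -> 10.0.0.1 (expiry=1+6=7). clock=1
Op 4: insert f.com -> 10.0.0.1 (expiry=1+1=2). clock=1
Op 5: insert b.com -> 10.0.0.2 (expiry=1+6=7). clock=1
Op 6: insert c.com -> 10.0.0.3 (expiry=1+2=3). clock=1
Op 7: insert c.com -> 10.0.0.3 (expiry=1+8=9). clock=1
Op 8: insert a.com -> 10.0.0.2 (expiry=1+5=6). clock=1
Op 9: insert f.com -> 10.0.0.2 (expiry=1+9=10). clock=1
Op 10: tick 2 -> clock=3.
Op 11: tick 2 -> clock=5.
Op 12: insert e.com -> 10.0.0.6 (expiry=5+1=6). clock=5
Op 13: insert f.com -> 10.0.0.3 (expiry=5+7=12). clock=5
Op 14: insert f.com -> 10.0.0.4 (expiry=5+10=15). clock=5
Op 15: tick 1 -> clock=6. purged={a.com,e.com}
Op 16: tick 2 -> clock=8. purged={b.com}
Op 17: insert d.com -> 10.0.0.3 (expiry=8+2=10). clock=8
Op 18: insert b.com -> 10.0.0.6 (expiry=8+6=14). clock=8
lookup c.com: present, ip=10.0.0.3 expiry=9 > clock=8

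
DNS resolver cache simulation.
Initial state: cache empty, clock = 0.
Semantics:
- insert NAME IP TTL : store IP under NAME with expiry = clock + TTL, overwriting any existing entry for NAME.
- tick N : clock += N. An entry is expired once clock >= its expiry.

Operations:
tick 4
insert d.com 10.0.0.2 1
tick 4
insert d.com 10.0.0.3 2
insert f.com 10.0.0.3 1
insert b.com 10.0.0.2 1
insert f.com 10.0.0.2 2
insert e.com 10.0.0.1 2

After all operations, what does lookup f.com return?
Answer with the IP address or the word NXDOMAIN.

Answer: 10.0.0.2

Derivation:
Op 1: tick 4 -> clock=4.
Op 2: insert d.com -> 10.0.0.2 (expiry=4+1=5). clock=4
Op 3: tick 4 -> clock=8. purged={d.com}
Op 4: insert d.com -> 10.0.0.3 (expiry=8+2=10). clock=8
Op 5: insert f.com -> 10.0.0.3 (expiry=8+1=9). clock=8
Op 6: insert b.com -> 10.0.0.2 (expiry=8+1=9). clock=8
Op 7: insert f.com -> 10.0.0.2 (expiry=8+2=10). clock=8
Op 8: insert e.com -> 10.0.0.1 (expiry=8+2=10). clock=8
lookup f.com: present, ip=10.0.0.2 expiry=10 > clock=8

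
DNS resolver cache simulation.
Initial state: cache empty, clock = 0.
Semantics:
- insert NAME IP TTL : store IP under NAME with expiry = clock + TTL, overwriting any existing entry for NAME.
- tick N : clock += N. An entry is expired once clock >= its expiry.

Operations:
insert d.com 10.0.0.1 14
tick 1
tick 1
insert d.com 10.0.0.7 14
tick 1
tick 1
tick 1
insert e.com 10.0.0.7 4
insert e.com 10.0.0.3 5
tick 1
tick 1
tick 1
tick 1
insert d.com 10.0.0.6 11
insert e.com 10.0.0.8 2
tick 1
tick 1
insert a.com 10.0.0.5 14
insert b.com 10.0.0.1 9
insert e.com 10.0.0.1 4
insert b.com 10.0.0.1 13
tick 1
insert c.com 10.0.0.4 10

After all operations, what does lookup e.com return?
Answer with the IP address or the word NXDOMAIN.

Op 1: insert d.com -> 10.0.0.1 (expiry=0+14=14). clock=0
Op 2: tick 1 -> clock=1.
Op 3: tick 1 -> clock=2.
Op 4: insert d.com -> 10.0.0.7 (expiry=2+14=16). clock=2
Op 5: tick 1 -> clock=3.
Op 6: tick 1 -> clock=4.
Op 7: tick 1 -> clock=5.
Op 8: insert e.com -> 10.0.0.7 (expiry=5+4=9). clock=5
Op 9: insert e.com -> 10.0.0.3 (expiry=5+5=10). clock=5
Op 10: tick 1 -> clock=6.
Op 11: tick 1 -> clock=7.
Op 12: tick 1 -> clock=8.
Op 13: tick 1 -> clock=9.
Op 14: insert d.com -> 10.0.0.6 (expiry=9+11=20). clock=9
Op 15: insert e.com -> 10.0.0.8 (expiry=9+2=11). clock=9
Op 16: tick 1 -> clock=10.
Op 17: tick 1 -> clock=11. purged={e.com}
Op 18: insert a.com -> 10.0.0.5 (expiry=11+14=25). clock=11
Op 19: insert b.com -> 10.0.0.1 (expiry=11+9=20). clock=11
Op 20: insert e.com -> 10.0.0.1 (expiry=11+4=15). clock=11
Op 21: insert b.com -> 10.0.0.1 (expiry=11+13=24). clock=11
Op 22: tick 1 -> clock=12.
Op 23: insert c.com -> 10.0.0.4 (expiry=12+10=22). clock=12
lookup e.com: present, ip=10.0.0.1 expiry=15 > clock=12

Answer: 10.0.0.1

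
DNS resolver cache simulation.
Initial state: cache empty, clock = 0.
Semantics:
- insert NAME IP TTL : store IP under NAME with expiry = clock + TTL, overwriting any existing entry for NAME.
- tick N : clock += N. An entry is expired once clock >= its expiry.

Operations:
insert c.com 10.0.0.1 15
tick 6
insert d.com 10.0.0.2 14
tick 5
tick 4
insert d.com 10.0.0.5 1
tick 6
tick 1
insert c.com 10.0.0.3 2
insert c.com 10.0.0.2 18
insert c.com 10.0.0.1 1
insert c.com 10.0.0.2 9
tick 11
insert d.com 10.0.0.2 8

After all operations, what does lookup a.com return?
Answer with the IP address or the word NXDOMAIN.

Op 1: insert c.com -> 10.0.0.1 (expiry=0+15=15). clock=0
Op 2: tick 6 -> clock=6.
Op 3: insert d.com -> 10.0.0.2 (expiry=6+14=20). clock=6
Op 4: tick 5 -> clock=11.
Op 5: tick 4 -> clock=15. purged={c.com}
Op 6: insert d.com -> 10.0.0.5 (expiry=15+1=16). clock=15
Op 7: tick 6 -> clock=21. purged={d.com}
Op 8: tick 1 -> clock=22.
Op 9: insert c.com -> 10.0.0.3 (expiry=22+2=24). clock=22
Op 10: insert c.com -> 10.0.0.2 (expiry=22+18=40). clock=22
Op 11: insert c.com -> 10.0.0.1 (expiry=22+1=23). clock=22
Op 12: insert c.com -> 10.0.0.2 (expiry=22+9=31). clock=22
Op 13: tick 11 -> clock=33. purged={c.com}
Op 14: insert d.com -> 10.0.0.2 (expiry=33+8=41). clock=33
lookup a.com: not in cache (expired or never inserted)

Answer: NXDOMAIN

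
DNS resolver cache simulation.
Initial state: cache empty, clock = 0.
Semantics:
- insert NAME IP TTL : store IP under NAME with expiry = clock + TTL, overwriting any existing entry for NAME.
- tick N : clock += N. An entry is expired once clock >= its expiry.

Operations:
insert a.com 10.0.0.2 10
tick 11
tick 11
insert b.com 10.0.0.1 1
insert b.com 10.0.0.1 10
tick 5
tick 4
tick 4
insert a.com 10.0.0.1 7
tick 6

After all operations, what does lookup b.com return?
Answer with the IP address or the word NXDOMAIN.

Op 1: insert a.com -> 10.0.0.2 (expiry=0+10=10). clock=0
Op 2: tick 11 -> clock=11. purged={a.com}
Op 3: tick 11 -> clock=22.
Op 4: insert b.com -> 10.0.0.1 (expiry=22+1=23). clock=22
Op 5: insert b.com -> 10.0.0.1 (expiry=22+10=32). clock=22
Op 6: tick 5 -> clock=27.
Op 7: tick 4 -> clock=31.
Op 8: tick 4 -> clock=35. purged={b.com}
Op 9: insert a.com -> 10.0.0.1 (expiry=35+7=42). clock=35
Op 10: tick 6 -> clock=41.
lookup b.com: not in cache (expired or never inserted)

Answer: NXDOMAIN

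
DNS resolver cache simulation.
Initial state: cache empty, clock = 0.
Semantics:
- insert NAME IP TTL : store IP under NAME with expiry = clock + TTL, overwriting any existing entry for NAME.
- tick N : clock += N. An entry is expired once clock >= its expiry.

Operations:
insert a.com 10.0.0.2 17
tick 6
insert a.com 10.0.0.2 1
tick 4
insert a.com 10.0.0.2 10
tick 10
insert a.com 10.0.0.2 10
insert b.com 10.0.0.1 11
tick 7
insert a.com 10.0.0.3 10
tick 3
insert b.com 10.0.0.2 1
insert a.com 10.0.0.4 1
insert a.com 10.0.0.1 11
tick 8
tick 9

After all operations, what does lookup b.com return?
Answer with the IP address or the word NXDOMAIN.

Answer: NXDOMAIN

Derivation:
Op 1: insert a.com -> 10.0.0.2 (expiry=0+17=17). clock=0
Op 2: tick 6 -> clock=6.
Op 3: insert a.com -> 10.0.0.2 (expiry=6+1=7). clock=6
Op 4: tick 4 -> clock=10. purged={a.com}
Op 5: insert a.com -> 10.0.0.2 (expiry=10+10=20). clock=10
Op 6: tick 10 -> clock=20. purged={a.com}
Op 7: insert a.com -> 10.0.0.2 (expiry=20+10=30). clock=20
Op 8: insert b.com -> 10.0.0.1 (expiry=20+11=31). clock=20
Op 9: tick 7 -> clock=27.
Op 10: insert a.com -> 10.0.0.3 (expiry=27+10=37). clock=27
Op 11: tick 3 -> clock=30.
Op 12: insert b.com -> 10.0.0.2 (expiry=30+1=31). clock=30
Op 13: insert a.com -> 10.0.0.4 (expiry=30+1=31). clock=30
Op 14: insert a.com -> 10.0.0.1 (expiry=30+11=41). clock=30
Op 15: tick 8 -> clock=38. purged={b.com}
Op 16: tick 9 -> clock=47. purged={a.com}
lookup b.com: not in cache (expired or never inserted)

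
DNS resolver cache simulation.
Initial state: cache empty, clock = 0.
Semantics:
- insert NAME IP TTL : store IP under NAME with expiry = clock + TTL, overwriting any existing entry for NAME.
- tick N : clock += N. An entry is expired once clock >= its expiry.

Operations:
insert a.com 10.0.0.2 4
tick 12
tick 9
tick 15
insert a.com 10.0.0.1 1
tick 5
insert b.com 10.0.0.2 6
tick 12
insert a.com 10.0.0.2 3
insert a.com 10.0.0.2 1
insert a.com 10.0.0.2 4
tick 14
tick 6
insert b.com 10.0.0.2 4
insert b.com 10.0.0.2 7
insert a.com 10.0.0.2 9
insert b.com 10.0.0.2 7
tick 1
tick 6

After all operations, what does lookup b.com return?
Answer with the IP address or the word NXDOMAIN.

Answer: NXDOMAIN

Derivation:
Op 1: insert a.com -> 10.0.0.2 (expiry=0+4=4). clock=0
Op 2: tick 12 -> clock=12. purged={a.com}
Op 3: tick 9 -> clock=21.
Op 4: tick 15 -> clock=36.
Op 5: insert a.com -> 10.0.0.1 (expiry=36+1=37). clock=36
Op 6: tick 5 -> clock=41. purged={a.com}
Op 7: insert b.com -> 10.0.0.2 (expiry=41+6=47). clock=41
Op 8: tick 12 -> clock=53. purged={b.com}
Op 9: insert a.com -> 10.0.0.2 (expiry=53+3=56). clock=53
Op 10: insert a.com -> 10.0.0.2 (expiry=53+1=54). clock=53
Op 11: insert a.com -> 10.0.0.2 (expiry=53+4=57). clock=53
Op 12: tick 14 -> clock=67. purged={a.com}
Op 13: tick 6 -> clock=73.
Op 14: insert b.com -> 10.0.0.2 (expiry=73+4=77). clock=73
Op 15: insert b.com -> 10.0.0.2 (expiry=73+7=80). clock=73
Op 16: insert a.com -> 10.0.0.2 (expiry=73+9=82). clock=73
Op 17: insert b.com -> 10.0.0.2 (expiry=73+7=80). clock=73
Op 18: tick 1 -> clock=74.
Op 19: tick 6 -> clock=80. purged={b.com}
lookup b.com: not in cache (expired or never inserted)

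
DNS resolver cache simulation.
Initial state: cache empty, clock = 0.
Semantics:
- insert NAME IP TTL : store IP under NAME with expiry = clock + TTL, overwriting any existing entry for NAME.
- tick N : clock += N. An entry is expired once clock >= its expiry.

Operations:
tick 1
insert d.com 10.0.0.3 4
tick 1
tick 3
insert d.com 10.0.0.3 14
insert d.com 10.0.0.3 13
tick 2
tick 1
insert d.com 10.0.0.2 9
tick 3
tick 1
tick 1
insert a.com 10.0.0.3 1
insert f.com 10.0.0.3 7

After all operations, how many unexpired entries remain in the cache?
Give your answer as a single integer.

Op 1: tick 1 -> clock=1.
Op 2: insert d.com -> 10.0.0.3 (expiry=1+4=5). clock=1
Op 3: tick 1 -> clock=2.
Op 4: tick 3 -> clock=5. purged={d.com}
Op 5: insert d.com -> 10.0.0.3 (expiry=5+14=19). clock=5
Op 6: insert d.com -> 10.0.0.3 (expiry=5+13=18). clock=5
Op 7: tick 2 -> clock=7.
Op 8: tick 1 -> clock=8.
Op 9: insert d.com -> 10.0.0.2 (expiry=8+9=17). clock=8
Op 10: tick 3 -> clock=11.
Op 11: tick 1 -> clock=12.
Op 12: tick 1 -> clock=13.
Op 13: insert a.com -> 10.0.0.3 (expiry=13+1=14). clock=13
Op 14: insert f.com -> 10.0.0.3 (expiry=13+7=20). clock=13
Final cache (unexpired): {a.com,d.com,f.com} -> size=3

Answer: 3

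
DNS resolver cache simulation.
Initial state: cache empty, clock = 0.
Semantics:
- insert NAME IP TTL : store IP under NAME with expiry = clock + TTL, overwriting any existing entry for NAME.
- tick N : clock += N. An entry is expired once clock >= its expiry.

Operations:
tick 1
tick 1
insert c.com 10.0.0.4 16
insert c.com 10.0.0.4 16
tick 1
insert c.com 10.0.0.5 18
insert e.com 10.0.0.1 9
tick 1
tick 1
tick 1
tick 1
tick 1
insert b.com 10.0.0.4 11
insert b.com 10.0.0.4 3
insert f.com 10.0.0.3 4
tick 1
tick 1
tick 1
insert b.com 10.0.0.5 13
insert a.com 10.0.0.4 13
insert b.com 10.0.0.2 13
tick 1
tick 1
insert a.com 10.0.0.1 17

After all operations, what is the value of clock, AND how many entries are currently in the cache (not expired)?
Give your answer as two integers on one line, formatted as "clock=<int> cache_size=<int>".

Op 1: tick 1 -> clock=1.
Op 2: tick 1 -> clock=2.
Op 3: insert c.com -> 10.0.0.4 (expiry=2+16=18). clock=2
Op 4: insert c.com -> 10.0.0.4 (expiry=2+16=18). clock=2
Op 5: tick 1 -> clock=3.
Op 6: insert c.com -> 10.0.0.5 (expiry=3+18=21). clock=3
Op 7: insert e.com -> 10.0.0.1 (expiry=3+9=12). clock=3
Op 8: tick 1 -> clock=4.
Op 9: tick 1 -> clock=5.
Op 10: tick 1 -> clock=6.
Op 11: tick 1 -> clock=7.
Op 12: tick 1 -> clock=8.
Op 13: insert b.com -> 10.0.0.4 (expiry=8+11=19). clock=8
Op 14: insert b.com -> 10.0.0.4 (expiry=8+3=11). clock=8
Op 15: insert f.com -> 10.0.0.3 (expiry=8+4=12). clock=8
Op 16: tick 1 -> clock=9.
Op 17: tick 1 -> clock=10.
Op 18: tick 1 -> clock=11. purged={b.com}
Op 19: insert b.com -> 10.0.0.5 (expiry=11+13=24). clock=11
Op 20: insert a.com -> 10.0.0.4 (expiry=11+13=24). clock=11
Op 21: insert b.com -> 10.0.0.2 (expiry=11+13=24). clock=11
Op 22: tick 1 -> clock=12. purged={e.com,f.com}
Op 23: tick 1 -> clock=13.
Op 24: insert a.com -> 10.0.0.1 (expiry=13+17=30). clock=13
Final clock = 13
Final cache (unexpired): {a.com,b.com,c.com} -> size=3

Answer: clock=13 cache_size=3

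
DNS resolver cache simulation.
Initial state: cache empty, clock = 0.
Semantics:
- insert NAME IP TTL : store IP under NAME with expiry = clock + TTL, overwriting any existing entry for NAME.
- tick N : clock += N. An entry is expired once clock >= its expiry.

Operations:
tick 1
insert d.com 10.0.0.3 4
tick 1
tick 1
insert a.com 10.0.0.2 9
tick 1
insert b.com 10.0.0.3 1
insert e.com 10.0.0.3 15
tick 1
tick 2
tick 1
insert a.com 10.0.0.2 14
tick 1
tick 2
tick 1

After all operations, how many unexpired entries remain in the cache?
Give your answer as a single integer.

Answer: 2

Derivation:
Op 1: tick 1 -> clock=1.
Op 2: insert d.com -> 10.0.0.3 (expiry=1+4=5). clock=1
Op 3: tick 1 -> clock=2.
Op 4: tick 1 -> clock=3.
Op 5: insert a.com -> 10.0.0.2 (expiry=3+9=12). clock=3
Op 6: tick 1 -> clock=4.
Op 7: insert b.com -> 10.0.0.3 (expiry=4+1=5). clock=4
Op 8: insert e.com -> 10.0.0.3 (expiry=4+15=19). clock=4
Op 9: tick 1 -> clock=5. purged={b.com,d.com}
Op 10: tick 2 -> clock=7.
Op 11: tick 1 -> clock=8.
Op 12: insert a.com -> 10.0.0.2 (expiry=8+14=22). clock=8
Op 13: tick 1 -> clock=9.
Op 14: tick 2 -> clock=11.
Op 15: tick 1 -> clock=12.
Final cache (unexpired): {a.com,e.com} -> size=2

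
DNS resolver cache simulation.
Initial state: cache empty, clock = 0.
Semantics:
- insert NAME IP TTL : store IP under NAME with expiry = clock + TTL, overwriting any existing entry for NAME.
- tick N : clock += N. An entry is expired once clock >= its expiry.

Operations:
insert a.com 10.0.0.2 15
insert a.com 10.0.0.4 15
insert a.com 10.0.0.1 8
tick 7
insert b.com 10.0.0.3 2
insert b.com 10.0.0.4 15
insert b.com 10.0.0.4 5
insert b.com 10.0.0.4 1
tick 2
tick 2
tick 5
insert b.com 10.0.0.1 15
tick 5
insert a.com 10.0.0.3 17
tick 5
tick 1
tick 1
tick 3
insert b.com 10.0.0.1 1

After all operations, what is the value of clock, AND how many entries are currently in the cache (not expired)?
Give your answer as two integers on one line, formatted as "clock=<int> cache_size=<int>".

Op 1: insert a.com -> 10.0.0.2 (expiry=0+15=15). clock=0
Op 2: insert a.com -> 10.0.0.4 (expiry=0+15=15). clock=0
Op 3: insert a.com -> 10.0.0.1 (expiry=0+8=8). clock=0
Op 4: tick 7 -> clock=7.
Op 5: insert b.com -> 10.0.0.3 (expiry=7+2=9). clock=7
Op 6: insert b.com -> 10.0.0.4 (expiry=7+15=22). clock=7
Op 7: insert b.com -> 10.0.0.4 (expiry=7+5=12). clock=7
Op 8: insert b.com -> 10.0.0.4 (expiry=7+1=8). clock=7
Op 9: tick 2 -> clock=9. purged={a.com,b.com}
Op 10: tick 2 -> clock=11.
Op 11: tick 5 -> clock=16.
Op 12: insert b.com -> 10.0.0.1 (expiry=16+15=31). clock=16
Op 13: tick 5 -> clock=21.
Op 14: insert a.com -> 10.0.0.3 (expiry=21+17=38). clock=21
Op 15: tick 5 -> clock=26.
Op 16: tick 1 -> clock=27.
Op 17: tick 1 -> clock=28.
Op 18: tick 3 -> clock=31. purged={b.com}
Op 19: insert b.com -> 10.0.0.1 (expiry=31+1=32). clock=31
Final clock = 31
Final cache (unexpired): {a.com,b.com} -> size=2

Answer: clock=31 cache_size=2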